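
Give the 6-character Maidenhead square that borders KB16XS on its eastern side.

KB26as

Longitude subsquare x = 23; +1 → 24, wraps to 0 = a, carry into square.
Longitude square 1; +1 → 2.
The latitude characters are unchanged.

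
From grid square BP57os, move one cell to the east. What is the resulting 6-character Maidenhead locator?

Longitude subsquare o = 14; +1 → 15 = p.
The latitude characters are unchanged.

BP57ps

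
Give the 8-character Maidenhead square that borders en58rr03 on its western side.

Longitude extended square 0; −1 → -1, wraps to 9, carry into subsquare.
Longitude subsquare r = 17; −1 → 16 = q.
The latitude characters are unchanged.

EN58qr93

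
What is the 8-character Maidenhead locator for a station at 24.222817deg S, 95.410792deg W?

Offset from 180°W / 90°S: lon 84.58921°, lat 65.77718°.
Field: 84.58921/20 → 4 → E, 65.77718/10 → 6 → G; chars EG.
Square: 4.58921/2 → 2, 5.77718/1 → 5; chars 25.
Subsquare: 0.58921/0.0833333 → 7 → h, 0.77718/0.0416667 → 18 → s; chars hs.
Extended square: 0.00587/0.00833333 → 0, 0.02718/0.00416667 → 6; chars 06.

EG25hs06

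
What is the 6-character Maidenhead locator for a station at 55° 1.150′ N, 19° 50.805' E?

Offset from 180°W / 90°S: lon 199.8467°, lat 145.0192°.
Field (20°×10°, letters A–R): lon ⌊199.8467/20⌋ = 9 → J; lat ⌊145.0192/10⌋ = 14 → O.
Square (2°×1°, digits 0–9): lon ⌊19.8467/2⌋ = 9; lat ⌊5.0192/1⌋ = 5.
Subsquare (5′×2.5′, letters a–x): lon ⌊1.8467/0.0833333⌋ = 22 → w; lat ⌊0.0192/0.0416667⌋ = 0 → a.

JO95wa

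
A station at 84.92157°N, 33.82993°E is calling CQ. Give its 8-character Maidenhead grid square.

Offset from 180°W / 90°S: lon 213.82993°, lat 174.92157°.
Field: lon ⌊213.82993/20⌋ = 10 → K; lat ⌊174.92157/10⌋ = 17 → R.
Square: lon ⌊13.82993/2⌋ = 6; lat ⌊4.92157/1⌋ = 4.
Subsquare: lon ⌊1.82993/0.0833333⌋ = 21 → v; lat ⌊0.92157/0.0416667⌋ = 22 → w.
Extended square: lon ⌊0.07993/0.00833333⌋ = 9; lat ⌊0.00490/0.00416667⌋ = 1.

KR64vw91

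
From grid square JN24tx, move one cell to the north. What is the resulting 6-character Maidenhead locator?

Latitude subsquare x = 23; +1 → 24, wraps to 0 = a, carry into square.
Latitude square 4; +1 → 5.
The longitude characters are unchanged.

JN25ta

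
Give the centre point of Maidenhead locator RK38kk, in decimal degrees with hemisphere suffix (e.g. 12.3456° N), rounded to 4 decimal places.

18.4375° N, 166.8750° E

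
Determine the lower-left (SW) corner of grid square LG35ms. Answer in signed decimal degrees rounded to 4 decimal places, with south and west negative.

-24.2500, 47.0000

Field L=11, G=6: +11·20° lon, +6·10° lat → SW at lon 40°, lat -30°.
Square 3, 5: +3·2° lon, +5·1° lat → SW at lon 46°, lat -25°.
Subsquare m=12, s=18: +12·0.0833333° lon, +18·0.0416667° lat → SW at lon 47°, lat -24.25°.
latitude -24.2500, longitude 47.0000.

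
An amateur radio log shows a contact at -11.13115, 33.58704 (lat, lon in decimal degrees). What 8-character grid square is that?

Offset from 180°W / 90°S: lon 213.58704°, lat 78.86885°.
Field: 213.58704/20 → 10 → K, 78.86885/10 → 7 → H; chars KH.
Square: 13.58704/2 → 6, 8.86885/1 → 8; chars 68.
Subsquare: 1.58704/0.0833333 → 19 → t, 0.86885/0.0416667 → 20 → u; chars tu.
Extended square: 0.00371/0.00833333 → 0, 0.03552/0.00416667 → 8; chars 08.

KH68tu08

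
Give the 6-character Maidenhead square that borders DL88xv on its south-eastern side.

DL98au

Longitude subsquare x = 23; +1 → 24, wraps to 0 = a, carry into square.
Longitude square 8; +1 → 9.
Latitude subsquare v = 21; −1 → 20 = u.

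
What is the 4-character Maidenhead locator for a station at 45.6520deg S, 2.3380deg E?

JE14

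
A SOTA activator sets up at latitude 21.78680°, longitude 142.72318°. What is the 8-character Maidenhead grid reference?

Shift to the Maidenhead origin (180°W, 90°S): lon 322.72318, lat 111.78680.
Field: lon ⌊322.72318/20⌋ = 16 → Q; lat ⌊111.78680/10⌋ = 11 → L.
Square: lon ⌊2.72318/2⌋ = 1; lat ⌊1.78680/1⌋ = 1.
Subsquare: lon ⌊0.72318/0.0833333⌋ = 8 → i; lat ⌊0.78680/0.0416667⌋ = 18 → s.
Extended square: lon ⌊0.05651/0.00833333⌋ = 6; lat ⌊0.03680/0.00416667⌋ = 8.

QL11is68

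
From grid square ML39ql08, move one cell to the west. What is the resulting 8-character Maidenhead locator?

Longitude extended square 0; −1 → -1, wraps to 9, carry into subsquare.
Longitude subsquare q = 16; −1 → 15 = p.
The latitude characters are unchanged.

ML39pl98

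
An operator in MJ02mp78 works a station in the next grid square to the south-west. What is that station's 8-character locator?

MJ02mp67

Longitude extended square 7; −1 → 6.
Latitude extended square 8; −1 → 7.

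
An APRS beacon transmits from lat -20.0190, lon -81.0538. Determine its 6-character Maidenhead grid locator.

EG99lx

Shift to the Maidenhead origin (180°W, 90°S): lon 98.9462, lat 69.9810.
Field: lon ⌊98.9462/20⌋ = 4 → E; lat ⌊69.9810/10⌋ = 6 → G.
Square: lon ⌊18.9462/2⌋ = 9; lat ⌊9.9810/1⌋ = 9.
Subsquare: lon ⌊0.9462/0.0833333⌋ = 11 → l; lat ⌊0.9810/0.0416667⌋ = 23 → x.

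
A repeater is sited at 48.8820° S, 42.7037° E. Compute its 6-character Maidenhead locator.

LE11ic

Offset from 180°W / 90°S: lon 222.7037°, lat 41.1180°.
Field: lon ⌊222.7037/20⌋ = 11 → L; lat ⌊41.1180/10⌋ = 4 → E.
Square: lon ⌊2.7037/2⌋ = 1; lat ⌊1.1180/1⌋ = 1.
Subsquare: lon ⌊0.7037/0.0833333⌋ = 8 → i; lat ⌊0.1180/0.0416667⌋ = 2 → c.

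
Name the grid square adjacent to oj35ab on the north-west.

OJ25xc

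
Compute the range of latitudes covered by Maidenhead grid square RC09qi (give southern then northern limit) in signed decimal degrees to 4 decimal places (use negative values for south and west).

Field R=17, C=2: +17·20° lon, +2·10° lat → SW at lon 160°, lat -70°.
Square 0, 9: +0·2° lon, +9·1° lat → SW at lon 160°, lat -61°.
Subsquare q=16, i=8: +16·0.0833333° lon, +8·0.0416667° lat → SW at lon 161.333°, lat -60.6667°.
Cell spans 0.0833333° lon × 0.0416667° lat.
south -60.6667, north -60.6250.

-60.6667, -60.6250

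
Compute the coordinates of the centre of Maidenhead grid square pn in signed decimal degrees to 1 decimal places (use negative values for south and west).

45.0, 130.0

Field P=15, N=13: +15·20° lon, +13·10° lat → SW at lon 120°, lat 40°.
Cell spans 20° lon × 10° lat. Centre is SW corner plus half of each.
latitude 45.0, longitude 130.0.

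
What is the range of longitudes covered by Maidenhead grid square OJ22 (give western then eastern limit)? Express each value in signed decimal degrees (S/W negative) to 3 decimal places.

Field O=14, J=9: +14·20° lon, +9·10° lat → SW at lon 100°, lat 0°.
Square 2, 2: +2·2° lon, +2·1° lat → SW at lon 104°, lat 2°.
Cell spans 2° lon × 1° lat.
west 104.000, east 106.000.

104.000, 106.000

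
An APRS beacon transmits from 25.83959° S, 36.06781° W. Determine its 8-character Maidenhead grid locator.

Shift to the Maidenhead origin (180°W, 90°S): lon 143.93219, lat 64.16041.
Field (20°×10°, letters A–R): 143.93219/20 → 7 → H, 64.16041/10 → 6 → G; chars HG.
Square (2°×1°, digits 0–9): 3.93219/2 → 1, 4.16041/1 → 4; chars 14.
Subsquare (5′×2.5′, letters a–x): 1.93219/0.0833333 → 23 → x, 0.16041/0.0416667 → 3 → d; chars xd.
Extended square (30″×15″, digits 0–9): 0.01552/0.00833333 → 1, 0.03541/0.00416667 → 8; chars 18.

HG14xd18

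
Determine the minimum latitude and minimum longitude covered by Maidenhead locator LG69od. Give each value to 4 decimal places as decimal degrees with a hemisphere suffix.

20.8750° S, 53.1667° E

Field L=11, G=6: +11·20° lon, +6·10° lat → SW at lon 40°, lat -30°.
Square 6, 9: +6·2° lon, +9·1° lat → SW at lon 52°, lat -21°.
Subsquare o=14, d=3: +14·0.0833333° lon, +3·0.0416667° lat → SW at lon 53.1667°, lat -20.875°.
latitude 20.8750° S, longitude 53.1667° E.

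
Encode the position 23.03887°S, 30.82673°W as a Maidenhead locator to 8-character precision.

HG46ox00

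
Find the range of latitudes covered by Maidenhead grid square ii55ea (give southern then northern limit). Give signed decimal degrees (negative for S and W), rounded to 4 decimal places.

-5.0000, -4.9583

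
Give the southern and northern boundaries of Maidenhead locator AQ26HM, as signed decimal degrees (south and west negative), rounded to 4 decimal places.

76.5000, 76.5417

Field A=0, Q=16: +0·20° lon, +16·10° lat → SW at lon -180°, lat 70°.
Square 2, 6: +2·2° lon, +6·1° lat → SW at lon -176°, lat 76°.
Subsquare h=7, m=12: +7·0.0833333° lon, +12·0.0416667° lat → SW at lon -175.417°, lat 76.5°.
Cell spans 0.0833333° lon × 0.0416667° lat.
south 76.5000, north 76.5417.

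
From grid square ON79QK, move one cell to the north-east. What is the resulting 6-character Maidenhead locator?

Longitude subsquare q = 16; +1 → 17 = r.
Latitude subsquare k = 10; +1 → 11 = l.

ON79rl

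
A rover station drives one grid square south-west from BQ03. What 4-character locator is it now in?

AQ92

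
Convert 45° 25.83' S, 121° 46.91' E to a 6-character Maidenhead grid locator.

Offset from 180°W / 90°S: lon 301.7818°, lat 44.5695°.
Field: lon ⌊301.7818/20⌋ = 15 → P; lat ⌊44.5695/10⌋ = 4 → E.
Square: lon ⌊1.7818/2⌋ = 0; lat ⌊4.5695/1⌋ = 4.
Subsquare: lon ⌊1.7818/0.0833333⌋ = 21 → v; lat ⌊0.5695/0.0416667⌋ = 13 → n.

PE04vn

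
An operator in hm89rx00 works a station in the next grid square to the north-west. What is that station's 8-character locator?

HM89qx91

Longitude extended square 0; −1 → -1, wraps to 9, carry into subsquare.
Longitude subsquare r = 17; −1 → 16 = q.
Latitude extended square 0; +1 → 1.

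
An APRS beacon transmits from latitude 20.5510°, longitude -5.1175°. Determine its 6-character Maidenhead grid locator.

IL70kn

Offset from 180°W / 90°S: lon 174.8825°, lat 110.5510°.
Field: lon ⌊174.8825/20⌋ = 8 → I; lat ⌊110.5510/10⌋ = 11 → L.
Square: lon ⌊14.8825/2⌋ = 7; lat ⌊0.5510/1⌋ = 0.
Subsquare: lon ⌊0.8825/0.0833333⌋ = 10 → k; lat ⌊0.5510/0.0416667⌋ = 13 → n.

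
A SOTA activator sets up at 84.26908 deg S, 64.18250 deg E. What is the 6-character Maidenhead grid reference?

MA25cr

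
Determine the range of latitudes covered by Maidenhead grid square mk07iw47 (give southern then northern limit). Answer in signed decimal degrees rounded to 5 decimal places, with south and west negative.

Field M=12, K=10: +12·20° lon, +10·10° lat → SW at lon 60°, lat 10°.
Square 0, 7: +0·2° lon, +7·1° lat → SW at lon 60°, lat 17°.
Subsquare i=8, w=22: +8·0.0833333° lon, +22·0.0416667° lat → SW at lon 60.6667°, lat 17.9167°.
Extended square 4, 7: +4·0.00833333° lon, +7·0.00416667° lat → SW at lon 60.7°, lat 17.9458°.
Cell spans 0.00833333° lon × 0.00416667° lat.
south 17.94583, north 17.95000.

17.94583, 17.95000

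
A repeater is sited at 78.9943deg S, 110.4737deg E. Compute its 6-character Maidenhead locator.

Shift to the Maidenhead origin (180°W, 90°S): lon 290.4737, lat 11.0057.
Field: lon ⌊290.4737/20⌋ = 14 → O; lat ⌊11.0057/10⌋ = 1 → B.
Square: lon ⌊10.4737/2⌋ = 5; lat ⌊1.0057/1⌋ = 1.
Subsquare: lon ⌊0.4737/0.0833333⌋ = 5 → f; lat ⌊0.0057/0.0416667⌋ = 0 → a.

OB51fa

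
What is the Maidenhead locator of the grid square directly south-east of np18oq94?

Longitude extended square 9; +1 → 10, wraps to 0, carry into subsquare.
Longitude subsquare o = 14; +1 → 15 = p.
Latitude extended square 4; −1 → 3.

NP18pq03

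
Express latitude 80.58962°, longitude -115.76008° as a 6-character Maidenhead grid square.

Shift to the Maidenhead origin (180°W, 90°S): lon 64.2399, lat 170.5896.
Field: 64.2399/20 → 3 → D, 170.5896/10 → 17 → R; chars DR.
Square: 4.2399/2 → 2, 0.5896/1 → 0; chars 20.
Subsquare: 0.2399/0.0833333 → 2 → c, 0.5896/0.0416667 → 14 → o; chars co.

DR20co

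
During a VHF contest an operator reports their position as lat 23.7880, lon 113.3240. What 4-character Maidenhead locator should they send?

OL63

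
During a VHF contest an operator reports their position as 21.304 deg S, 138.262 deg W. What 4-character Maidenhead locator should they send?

CG08

Add 180° to longitude and 90° to latitude: 41.74, 68.70.
Field: lon ⌊41.74/20⌋ = 2 → C; lat ⌊68.70/10⌋ = 6 → G.
Square: lon ⌊1.74/2⌋ = 0; lat ⌊8.70/1⌋ = 8.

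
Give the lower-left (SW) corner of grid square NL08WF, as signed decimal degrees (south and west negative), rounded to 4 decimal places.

Field N=13, L=11: +13·20° lon, +11·10° lat → SW at lon 80°, lat 20°.
Square 0, 8: +0·2° lon, +8·1° lat → SW at lon 80°, lat 28°.
Subsquare w=22, f=5: +22·0.0833333° lon, +5·0.0416667° lat → SW at lon 81.8333°, lat 28.2083°.
latitude 28.2083, longitude 81.8333.

28.2083, 81.8333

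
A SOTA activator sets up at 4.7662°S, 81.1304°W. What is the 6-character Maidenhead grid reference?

EI95kf

Offset from 180°W / 90°S: lon 98.8696°, lat 85.2338°.
Field (20°×10°, letters A–R): lon ⌊98.8696/20⌋ = 4 → E; lat ⌊85.2338/10⌋ = 8 → I.
Square (2°×1°, digits 0–9): lon ⌊18.8696/2⌋ = 9; lat ⌊5.2338/1⌋ = 5.
Subsquare (5′×2.5′, letters a–x): lon ⌊0.8696/0.0833333⌋ = 10 → k; lat ⌊0.2338/0.0416667⌋ = 5 → f.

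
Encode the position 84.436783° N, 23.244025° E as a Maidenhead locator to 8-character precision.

KR14ok94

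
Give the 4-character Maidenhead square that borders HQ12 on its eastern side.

Longitude square 1; +1 → 2.
The latitude characters are unchanged.

HQ22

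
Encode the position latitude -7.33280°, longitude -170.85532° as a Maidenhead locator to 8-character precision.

AI42nq70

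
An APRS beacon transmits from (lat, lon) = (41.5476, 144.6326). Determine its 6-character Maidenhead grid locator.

Shift to the Maidenhead origin (180°W, 90°S): lon 324.6326, lat 131.5476.
Field (20°×10°, letters A–R): lon ⌊324.6326/20⌋ = 16 → Q; lat ⌊131.5476/10⌋ = 13 → N.
Square (2°×1°, digits 0–9): lon ⌊4.6326/2⌋ = 2; lat ⌊1.5476/1⌋ = 1.
Subsquare (5′×2.5′, letters a–x): lon ⌊0.6326/0.0833333⌋ = 7 → h; lat ⌊0.5476/0.0416667⌋ = 13 → n.

QN21hn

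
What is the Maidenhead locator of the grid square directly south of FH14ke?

FH14kd

Latitude subsquare e = 4; −1 → 3 = d.
The longitude characters are unchanged.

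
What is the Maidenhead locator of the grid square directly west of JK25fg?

JK25eg

Longitude subsquare f = 5; −1 → 4 = e.
The latitude characters are unchanged.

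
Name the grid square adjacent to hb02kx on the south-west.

Longitude subsquare k = 10; −1 → 9 = j.
Latitude subsquare x = 23; −1 → 22 = w.

HB02jw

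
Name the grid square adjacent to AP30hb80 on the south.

Latitude extended square 0; −1 → -1, wraps to 9, carry into subsquare.
Latitude subsquare b = 1; −1 → 0 = a.
The longitude characters are unchanged.

AP30ha89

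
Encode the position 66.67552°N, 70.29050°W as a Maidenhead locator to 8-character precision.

FP46uq52

Shift to the Maidenhead origin (180°W, 90°S): lon 109.70950, lat 156.67552.
Field: 109.70950/20 → 5 → F, 156.67552/10 → 15 → P; chars FP.
Square: 9.70950/2 → 4, 6.67552/1 → 6; chars 46.
Subsquare: 1.70950/0.0833333 → 20 → u, 0.67552/0.0416667 → 16 → q; chars uq.
Extended square: 0.04283/0.00833333 → 5, 0.00885/0.00416667 → 2; chars 52.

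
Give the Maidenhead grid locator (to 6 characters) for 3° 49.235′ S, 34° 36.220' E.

KI76he

Add 180° to longitude and 90° to latitude: 214.6037, 86.1794.
Field (20°×10°, letters A–R): lon ⌊214.6037/20⌋ = 10 → K; lat ⌊86.1794/10⌋ = 8 → I.
Square (2°×1°, digits 0–9): lon ⌊14.6037/2⌋ = 7; lat ⌊6.1794/1⌋ = 6.
Subsquare (5′×2.5′, letters a–x): lon ⌊0.6037/0.0833333⌋ = 7 → h; lat ⌊0.1794/0.0416667⌋ = 4 → e.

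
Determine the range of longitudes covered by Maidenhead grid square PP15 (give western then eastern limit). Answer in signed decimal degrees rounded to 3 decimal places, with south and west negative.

122.000, 124.000

Field P=15, P=15: +15·20° lon, +15·10° lat → SW at lon 120°, lat 60°.
Square 1, 5: +1·2° lon, +5·1° lat → SW at lon 122°, lat 65°.
Cell spans 2° lon × 1° lat.
west 122.000, east 124.000.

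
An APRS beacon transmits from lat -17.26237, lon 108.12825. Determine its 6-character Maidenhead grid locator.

OH42br

Add 180° to longitude and 90° to latitude: 288.1282, 72.7376.
Field: 288.1282/20 → 14 → O, 72.7376/10 → 7 → H; chars OH.
Square: 8.1282/2 → 4, 2.7376/1 → 2; chars 42.
Subsquare: 0.1282/0.0833333 → 1 → b, 0.7376/0.0416667 → 17 → r; chars br.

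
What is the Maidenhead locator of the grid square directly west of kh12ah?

Longitude subsquare a = 0; −1 → -1, wraps to 23 = x, carry into square.
Longitude square 1; −1 → 0.
The latitude characters are unchanged.

KH02xh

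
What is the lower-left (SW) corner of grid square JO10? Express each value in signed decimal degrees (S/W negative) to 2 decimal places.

50.00, 2.00

Field J=9, O=14: +9·20° lon, +14·10° lat → SW at lon 0°, lat 50°.
Square 1, 0: +1·2° lon, +0·1° lat → SW at lon 2°, lat 50°.
latitude 50.00, longitude 2.00.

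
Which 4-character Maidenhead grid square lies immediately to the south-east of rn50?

RM69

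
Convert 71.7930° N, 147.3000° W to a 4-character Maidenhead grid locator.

Shift to the Maidenhead origin (180°W, 90°S): lon 32.70, lat 161.79.
Field: 32.70/20 → 1 → B, 161.79/10 → 16 → Q; chars BQ.
Square: 12.70/2 → 6, 1.79/1 → 1; chars 61.

BQ61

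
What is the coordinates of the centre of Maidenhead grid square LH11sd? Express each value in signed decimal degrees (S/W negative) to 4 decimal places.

-18.8542, 43.5417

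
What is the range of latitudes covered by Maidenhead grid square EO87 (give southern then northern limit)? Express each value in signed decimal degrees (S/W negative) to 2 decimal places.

57.00, 58.00

Field E=4, O=14: +4·20° lon, +14·10° lat → SW at lon -100°, lat 50°.
Square 8, 7: +8·2° lon, +7·1° lat → SW at lon -84°, lat 57°.
Cell spans 2° lon × 1° lat.
south 57.00, north 58.00.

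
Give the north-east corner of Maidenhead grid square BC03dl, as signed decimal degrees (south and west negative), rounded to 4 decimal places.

-66.5000, -159.6667

Field B=1, C=2: +1·20° lon, +2·10° lat → SW at lon -160°, lat -70°.
Square 0, 3: +0·2° lon, +3·1° lat → SW at lon -160°, lat -67°.
Subsquare d=3, l=11: +3·0.0833333° lon, +11·0.0416667° lat → SW at lon -159.75°, lat -66.5417°.
Cell spans 0.0833333° lon × 0.0416667° lat. NE corner is SW corner plus one full cell.
latitude -66.5000, longitude -159.6667.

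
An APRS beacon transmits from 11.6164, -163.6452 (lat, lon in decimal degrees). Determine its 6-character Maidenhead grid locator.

AK81eo

Offset from 180°W / 90°S: lon 16.3548°, lat 101.6164°.
Field: lon ⌊16.3548/20⌋ = 0 → A; lat ⌊101.6164/10⌋ = 10 → K.
Square: lon ⌊16.3548/2⌋ = 8; lat ⌊1.6164/1⌋ = 1.
Subsquare: lon ⌊0.3548/0.0833333⌋ = 4 → e; lat ⌊0.6164/0.0416667⌋ = 14 → o.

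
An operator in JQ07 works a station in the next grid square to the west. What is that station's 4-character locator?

IQ97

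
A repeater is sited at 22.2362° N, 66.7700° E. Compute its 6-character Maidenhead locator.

ML32jf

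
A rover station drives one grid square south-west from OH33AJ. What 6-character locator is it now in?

OH23xi

Longitude subsquare a = 0; −1 → -1, wraps to 23 = x, carry into square.
Longitude square 3; −1 → 2.
Latitude subsquare j = 9; −1 → 8 = i.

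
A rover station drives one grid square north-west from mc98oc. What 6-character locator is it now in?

MC98nd

Longitude subsquare o = 14; −1 → 13 = n.
Latitude subsquare c = 2; +1 → 3 = d.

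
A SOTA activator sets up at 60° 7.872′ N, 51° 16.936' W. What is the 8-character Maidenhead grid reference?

GP40id61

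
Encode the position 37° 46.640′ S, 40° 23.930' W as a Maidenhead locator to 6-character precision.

GF92tf

Offset from 180°W / 90°S: lon 139.6012°, lat 52.2227°.
Field: 139.6012/20 → 6 → G, 52.2227/10 → 5 → F; chars GF.
Square: 19.6012/2 → 9, 2.2227/1 → 2; chars 92.
Subsquare: 1.6012/0.0833333 → 19 → t, 0.2227/0.0416667 → 5 → f; chars tf.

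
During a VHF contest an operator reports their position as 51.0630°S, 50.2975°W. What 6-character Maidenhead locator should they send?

Offset from 180°W / 90°S: lon 129.7025°, lat 38.9370°.
Field: 129.7025/20 → 6 → G, 38.9370/10 → 3 → D; chars GD.
Square: 9.7025/2 → 4, 8.9370/1 → 8; chars 48.
Subsquare: 1.7025/0.0833333 → 20 → u, 0.9370/0.0416667 → 22 → w; chars uw.

GD48uw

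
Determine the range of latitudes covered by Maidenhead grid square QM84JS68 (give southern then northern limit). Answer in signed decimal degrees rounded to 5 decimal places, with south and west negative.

34.78333, 34.78750

Field Q=16, M=12: +16·20° lon, +12·10° lat → SW at lon 140°, lat 30°.
Square 8, 4: +8·2° lon, +4·1° lat → SW at lon 156°, lat 34°.
Subsquare j=9, s=18: +9·0.0833333° lon, +18·0.0416667° lat → SW at lon 156.75°, lat 34.75°.
Extended square 6, 8: +6·0.00833333° lon, +8·0.00416667° lat → SW at lon 156.8°, lat 34.7833°.
Cell spans 0.00833333° lon × 0.00416667° lat.
south 34.78333, north 34.78750.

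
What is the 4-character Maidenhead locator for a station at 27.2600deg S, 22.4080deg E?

Add 180° to longitude and 90° to latitude: 202.41, 62.74.
Field: 202.41/20 → 10 → K, 62.74/10 → 6 → G; chars KG.
Square: 2.41/2 → 1, 2.74/1 → 2; chars 12.

KG12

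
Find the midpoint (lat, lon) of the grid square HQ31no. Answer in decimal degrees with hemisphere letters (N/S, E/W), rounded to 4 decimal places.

Field H=7, Q=16: +7·20° lon, +16·10° lat → SW at lon -40°, lat 70°.
Square 3, 1: +3·2° lon, +1·1° lat → SW at lon -34°, lat 71°.
Subsquare n=13, o=14: +13·0.0833333° lon, +14·0.0416667° lat → SW at lon -32.9167°, lat 71.5833°.
Cell spans 0.0833333° lon × 0.0416667° lat. Centre is SW corner plus half of each.
latitude 71.6042° N, longitude 32.8750° W.

71.6042° N, 32.8750° W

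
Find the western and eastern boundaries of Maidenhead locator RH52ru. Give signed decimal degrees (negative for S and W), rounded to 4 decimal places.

Field R=17, H=7: +17·20° lon, +7·10° lat → SW at lon 160°, lat -20°.
Square 5, 2: +5·2° lon, +2·1° lat → SW at lon 170°, lat -18°.
Subsquare r=17, u=20: +17·0.0833333° lon, +20·0.0416667° lat → SW at lon 171.417°, lat -17.1667°.
Cell spans 0.0833333° lon × 0.0416667° lat.
west 171.4167, east 171.5000.

171.4167, 171.5000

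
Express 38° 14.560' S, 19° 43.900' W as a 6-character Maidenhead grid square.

Offset from 180°W / 90°S: lon 160.2683°, lat 51.7573°.
Field: lon ⌊160.2683/20⌋ = 8 → I; lat ⌊51.7573/10⌋ = 5 → F.
Square: lon ⌊0.2683/2⌋ = 0; lat ⌊1.7573/1⌋ = 1.
Subsquare: lon ⌊0.2683/0.0833333⌋ = 3 → d; lat ⌊0.7573/0.0416667⌋ = 18 → s.

IF01ds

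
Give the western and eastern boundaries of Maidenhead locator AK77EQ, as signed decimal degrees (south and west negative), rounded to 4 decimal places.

Field A=0, K=10: +0·20° lon, +10·10° lat → SW at lon -180°, lat 10°.
Square 7, 7: +7·2° lon, +7·1° lat → SW at lon -166°, lat 17°.
Subsquare e=4, q=16: +4·0.0833333° lon, +16·0.0416667° lat → SW at lon -165.667°, lat 17.6667°.
Cell spans 0.0833333° lon × 0.0416667° lat.
west -165.6667, east -165.5833.

-165.6667, -165.5833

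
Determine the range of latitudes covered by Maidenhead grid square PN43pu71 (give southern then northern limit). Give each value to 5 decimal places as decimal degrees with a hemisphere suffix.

43.83750° N, 43.84167° N

Field P=15, N=13: +15·20° lon, +13·10° lat → SW at lon 120°, lat 40°.
Square 4, 3: +4·2° lon, +3·1° lat → SW at lon 128°, lat 43°.
Subsquare p=15, u=20: +15·0.0833333° lon, +20·0.0416667° lat → SW at lon 129.25°, lat 43.8333°.
Extended square 7, 1: +7·0.00833333° lon, +1·0.00416667° lat → SW at lon 129.308°, lat 43.8375°.
Cell spans 0.00833333° lon × 0.00416667° lat.
south 43.83750° N, north 43.84167° N.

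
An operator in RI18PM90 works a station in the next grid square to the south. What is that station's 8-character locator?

Latitude extended square 0; −1 → -1, wraps to 9, carry into subsquare.
Latitude subsquare m = 12; −1 → 11 = l.
The longitude characters are unchanged.

RI18pl99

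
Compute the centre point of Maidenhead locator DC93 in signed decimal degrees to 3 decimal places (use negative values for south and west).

-66.500, -101.000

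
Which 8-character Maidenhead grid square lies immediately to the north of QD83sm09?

QD83sn00

Latitude extended square 9; +1 → 10, wraps to 0, carry into subsquare.
Latitude subsquare m = 12; +1 → 13 = n.
The longitude characters are unchanged.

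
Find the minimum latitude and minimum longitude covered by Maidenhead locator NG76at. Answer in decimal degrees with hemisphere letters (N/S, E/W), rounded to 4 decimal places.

23.2083° S, 94.0000° E

Field N=13, G=6: +13·20° lon, +6·10° lat → SW at lon 80°, lat -30°.
Square 7, 6: +7·2° lon, +6·1° lat → SW at lon 94°, lat -24°.
Subsquare a=0, t=19: +0·0.0833333° lon, +19·0.0416667° lat → SW at lon 94°, lat -23.2083°.
latitude 23.2083° S, longitude 94.0000° E.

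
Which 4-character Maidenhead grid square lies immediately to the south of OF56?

OF55

Latitude square 6; −1 → 5.
The longitude characters are unchanged.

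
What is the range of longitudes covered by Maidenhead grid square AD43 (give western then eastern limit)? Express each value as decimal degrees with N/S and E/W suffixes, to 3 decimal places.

172.000° W, 170.000° W

Field A=0, D=3: +0·20° lon, +3·10° lat → SW at lon -180°, lat -60°.
Square 4, 3: +4·2° lon, +3·1° lat → SW at lon -172°, lat -57°.
Cell spans 2° lon × 1° lat.
west 172.000° W, east 170.000° W.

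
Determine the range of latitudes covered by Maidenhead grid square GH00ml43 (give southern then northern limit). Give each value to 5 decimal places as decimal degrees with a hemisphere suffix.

Field G=6, H=7: +6·20° lon, +7·10° lat → SW at lon -60°, lat -20°.
Square 0, 0: +0·2° lon, +0·1° lat → SW at lon -60°, lat -20°.
Subsquare m=12, l=11: +12·0.0833333° lon, +11·0.0416667° lat → SW at lon -59°, lat -19.5417°.
Extended square 4, 3: +4·0.00833333° lon, +3·0.00416667° lat → SW at lon -58.9667°, lat -19.5292°.
Cell spans 0.00833333° lon × 0.00416667° lat.
south 19.52917° S, north 19.52500° S.

19.52917° S, 19.52500° S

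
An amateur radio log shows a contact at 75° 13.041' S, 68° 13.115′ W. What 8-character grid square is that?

FB54vs37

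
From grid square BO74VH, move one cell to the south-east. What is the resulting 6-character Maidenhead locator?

BO74wg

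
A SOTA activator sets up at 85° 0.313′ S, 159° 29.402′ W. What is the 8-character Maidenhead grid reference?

BA04gx18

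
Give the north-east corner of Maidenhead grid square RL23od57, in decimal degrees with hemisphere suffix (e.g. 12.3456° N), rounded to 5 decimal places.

23.15833° N, 165.21667° E

Field R=17, L=11: +17·20° lon, +11·10° lat → SW at lon 160°, lat 20°.
Square 2, 3: +2·2° lon, +3·1° lat → SW at lon 164°, lat 23°.
Subsquare o=14, d=3: +14·0.0833333° lon, +3·0.0416667° lat → SW at lon 165.167°, lat 23.125°.
Extended square 5, 7: +5·0.00833333° lon, +7·0.00416667° lat → SW at lon 165.208°, lat 23.1542°.
Cell spans 0.00833333° lon × 0.00416667° lat. NE corner is SW corner plus one full cell.
latitude 23.15833° N, longitude 165.21667° E.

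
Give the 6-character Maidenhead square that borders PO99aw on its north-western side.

PO89xx

Longitude subsquare a = 0; −1 → -1, wraps to 23 = x, carry into square.
Longitude square 9; −1 → 8.
Latitude subsquare w = 22; +1 → 23 = x.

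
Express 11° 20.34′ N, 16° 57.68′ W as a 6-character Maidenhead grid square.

IK11mi

Add 180° to longitude and 90° to latitude: 163.0387, 101.3390.
Field: lon ⌊163.0387/20⌋ = 8 → I; lat ⌊101.3390/10⌋ = 10 → K.
Square: lon ⌊3.0387/2⌋ = 1; lat ⌊1.3390/1⌋ = 1.
Subsquare: lon ⌊1.0387/0.0833333⌋ = 12 → m; lat ⌊0.3390/0.0416667⌋ = 8 → i.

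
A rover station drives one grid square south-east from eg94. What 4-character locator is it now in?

Longitude square 9; +1 → 10, wraps to 0, carry into field.
Longitude field E = 4; +1 → 5 = F.
Latitude square 4; −1 → 3.

FG03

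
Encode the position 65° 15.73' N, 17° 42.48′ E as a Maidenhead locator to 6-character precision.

JP85ug

Offset from 180°W / 90°S: lon 197.7080°, lat 155.2622°.
Field: lon ⌊197.7080/20⌋ = 9 → J; lat ⌊155.2622/10⌋ = 15 → P.
Square: lon ⌊17.7080/2⌋ = 8; lat ⌊5.2622/1⌋ = 5.
Subsquare: lon ⌊1.7080/0.0833333⌋ = 20 → u; lat ⌊0.2622/0.0416667⌋ = 6 → g.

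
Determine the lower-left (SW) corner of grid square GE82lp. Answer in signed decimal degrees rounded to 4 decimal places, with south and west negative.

Field G=6, E=4: +6·20° lon, +4·10° lat → SW at lon -60°, lat -50°.
Square 8, 2: +8·2° lon, +2·1° lat → SW at lon -44°, lat -48°.
Subsquare l=11, p=15: +11·0.0833333° lon, +15·0.0416667° lat → SW at lon -43.0833°, lat -47.375°.
latitude -47.3750, longitude -43.0833.

-47.3750, -43.0833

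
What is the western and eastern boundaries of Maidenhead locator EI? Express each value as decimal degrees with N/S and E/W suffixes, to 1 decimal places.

100.0° W, 80.0° W

Field E=4, I=8: +4·20° lon, +8·10° lat → SW at lon -100°, lat -10°.
Cell spans 20° lon × 10° lat.
west 100.0° W, east 80.0° W.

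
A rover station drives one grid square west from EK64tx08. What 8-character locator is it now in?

EK64sx98

Longitude extended square 0; −1 → -1, wraps to 9, carry into subsquare.
Longitude subsquare t = 19; −1 → 18 = s.
The latitude characters are unchanged.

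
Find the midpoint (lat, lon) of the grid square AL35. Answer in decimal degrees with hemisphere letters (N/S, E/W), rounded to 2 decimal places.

Field A=0, L=11: +0·20° lon, +11·10° lat → SW at lon -180°, lat 20°.
Square 3, 5: +3·2° lon, +5·1° lat → SW at lon -174°, lat 25°.
Cell spans 2° lon × 1° lat. Centre is SW corner plus half of each.
latitude 25.50° N, longitude 173.00° W.

25.50° N, 173.00° W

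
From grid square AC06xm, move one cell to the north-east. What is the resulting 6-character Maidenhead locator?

AC16an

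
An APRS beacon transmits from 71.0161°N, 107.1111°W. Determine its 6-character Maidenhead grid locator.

DQ61ka

Add 180° to longitude and 90° to latitude: 72.8889, 161.0161.
Field: lon ⌊72.8889/20⌋ = 3 → D; lat ⌊161.0161/10⌋ = 16 → Q.
Square: lon ⌊12.8889/2⌋ = 6; lat ⌊1.0161/1⌋ = 1.
Subsquare: lon ⌊0.8889/0.0833333⌋ = 10 → k; lat ⌊0.0161/0.0416667⌋ = 0 → a.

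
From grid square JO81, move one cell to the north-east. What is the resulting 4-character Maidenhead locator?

JO92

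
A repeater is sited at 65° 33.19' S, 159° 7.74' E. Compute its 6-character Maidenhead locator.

QC94nk

Offset from 180°W / 90°S: lon 339.1290°, lat 24.4468°.
Field: 339.1290/20 → 16 → Q, 24.4468/10 → 2 → C; chars QC.
Square: 19.1290/2 → 9, 4.4468/1 → 4; chars 94.
Subsquare: 1.1290/0.0833333 → 13 → n, 0.4468/0.0416667 → 10 → k; chars nk.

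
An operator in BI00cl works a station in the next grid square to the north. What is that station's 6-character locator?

BI00cm

Latitude subsquare l = 11; +1 → 12 = m.
The longitude characters are unchanged.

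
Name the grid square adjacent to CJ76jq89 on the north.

Latitude extended square 9; +1 → 10, wraps to 0, carry into subsquare.
Latitude subsquare q = 16; +1 → 17 = r.
The longitude characters are unchanged.

CJ76jr80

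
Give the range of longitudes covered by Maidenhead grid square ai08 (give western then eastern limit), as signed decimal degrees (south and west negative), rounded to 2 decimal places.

-180.00, -178.00

Field A=0, I=8: +0·20° lon, +8·10° lat → SW at lon -180°, lat -10°.
Square 0, 8: +0·2° lon, +8·1° lat → SW at lon -180°, lat -2°.
Cell spans 2° lon × 1° lat.
west -180.00, east -178.00.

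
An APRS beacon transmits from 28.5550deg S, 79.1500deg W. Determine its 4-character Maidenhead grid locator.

FG01

Add 180° to longitude and 90° to latitude: 100.85, 61.45.
Field: lon ⌊100.85/20⌋ = 5 → F; lat ⌊61.45/10⌋ = 6 → G.
Square: lon ⌊0.85/2⌋ = 0; lat ⌊1.45/1⌋ = 1.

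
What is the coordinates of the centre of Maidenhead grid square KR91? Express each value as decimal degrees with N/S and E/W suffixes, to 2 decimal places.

81.50° N, 39.00° E

Field K=10, R=17: +10·20° lon, +17·10° lat → SW at lon 20°, lat 80°.
Square 9, 1: +9·2° lon, +1·1° lat → SW at lon 38°, lat 81°.
Cell spans 2° lon × 1° lat. Centre is SW corner plus half of each.
latitude 81.50° N, longitude 39.00° E.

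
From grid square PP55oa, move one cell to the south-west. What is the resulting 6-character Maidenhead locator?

Longitude subsquare o = 14; −1 → 13 = n.
Latitude subsquare a = 0; −1 → -1, wraps to 23 = x, carry into square.
Latitude square 5; −1 → 4.

PP54nx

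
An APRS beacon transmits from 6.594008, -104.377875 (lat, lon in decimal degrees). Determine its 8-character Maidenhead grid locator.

Shift to the Maidenhead origin (180°W, 90°S): lon 75.62212, lat 96.59401.
Field (20°×10°, letters A–R): 75.62212/20 → 3 → D, 96.59401/10 → 9 → J; chars DJ.
Square (2°×1°, digits 0–9): 15.62212/2 → 7, 6.59401/1 → 6; chars 76.
Subsquare (5′×2.5′, letters a–x): 1.62212/0.0833333 → 19 → t, 0.59401/0.0416667 → 14 → o; chars to.
Extended square (30″×15″, digits 0–9): 0.03879/0.00833333 → 4, 0.01067/0.00416667 → 2; chars 42.

DJ76to42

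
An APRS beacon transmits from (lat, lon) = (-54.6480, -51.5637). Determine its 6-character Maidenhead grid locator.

GD45fi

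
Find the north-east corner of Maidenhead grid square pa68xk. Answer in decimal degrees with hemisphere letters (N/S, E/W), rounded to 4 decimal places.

81.5417° S, 134.0000° E

Field P=15, A=0: +15·20° lon, +0·10° lat → SW at lon 120°, lat -90°.
Square 6, 8: +6·2° lon, +8·1° lat → SW at lon 132°, lat -82°.
Subsquare x=23, k=10: +23·0.0833333° lon, +10·0.0416667° lat → SW at lon 133.917°, lat -81.5833°.
Cell spans 0.0833333° lon × 0.0416667° lat. NE corner is SW corner plus one full cell.
latitude 81.5417° S, longitude 134.0000° E.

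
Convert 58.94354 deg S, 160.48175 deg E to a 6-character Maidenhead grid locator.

Offset from 180°W / 90°S: lon 340.4818°, lat 31.0565°.
Field (20°×10°, letters A–R): 340.4818/20 → 17 → R, 31.0565/10 → 3 → D; chars RD.
Square (2°×1°, digits 0–9): 0.4818/2 → 0, 1.0565/1 → 1; chars 01.
Subsquare (5′×2.5′, letters a–x): 0.4818/0.0833333 → 5 → f, 0.0565/0.0416667 → 1 → b; chars fb.

RD01fb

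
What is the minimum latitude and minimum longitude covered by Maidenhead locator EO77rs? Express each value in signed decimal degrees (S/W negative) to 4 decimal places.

Field E=4, O=14: +4·20° lon, +14·10° lat → SW at lon -100°, lat 50°.
Square 7, 7: +7·2° lon, +7·1° lat → SW at lon -86°, lat 57°.
Subsquare r=17, s=18: +17·0.0833333° lon, +18·0.0416667° lat → SW at lon -84.5833°, lat 57.75°.
latitude 57.7500, longitude -84.5833.

57.7500, -84.5833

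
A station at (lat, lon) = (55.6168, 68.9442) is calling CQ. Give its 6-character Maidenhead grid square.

MO45lo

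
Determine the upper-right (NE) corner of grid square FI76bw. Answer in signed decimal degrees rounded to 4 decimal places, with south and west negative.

-3.0417, -65.8333

Field F=5, I=8: +5·20° lon, +8·10° lat → SW at lon -80°, lat -10°.
Square 7, 6: +7·2° lon, +6·1° lat → SW at lon -66°, lat -4°.
Subsquare b=1, w=22: +1·0.0833333° lon, +22·0.0416667° lat → SW at lon -65.9167°, lat -3.08333°.
Cell spans 0.0833333° lon × 0.0416667° lat. NE corner is SW corner plus one full cell.
latitude -3.0417, longitude -65.8333.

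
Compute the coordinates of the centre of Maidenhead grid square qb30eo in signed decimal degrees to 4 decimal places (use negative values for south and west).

Field Q=16, B=1: +16·20° lon, +1·10° lat → SW at lon 140°, lat -80°.
Square 3, 0: +3·2° lon, +0·1° lat → SW at lon 146°, lat -80°.
Subsquare e=4, o=14: +4·0.0833333° lon, +14·0.0416667° lat → SW at lon 146.333°, lat -79.4167°.
Cell spans 0.0833333° lon × 0.0416667° lat. Centre is SW corner plus half of each.
latitude -79.3958, longitude 146.3750.

-79.3958, 146.3750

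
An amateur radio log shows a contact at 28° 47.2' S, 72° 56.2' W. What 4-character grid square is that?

Add 180° to longitude and 90° to latitude: 107.06, 61.21.
Field: 107.06/20 → 5 → F, 61.21/10 → 6 → G; chars FG.
Square: 7.06/2 → 3, 1.21/1 → 1; chars 31.

FG31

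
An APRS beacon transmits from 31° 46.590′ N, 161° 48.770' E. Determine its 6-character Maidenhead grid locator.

RM01vs

Offset from 180°W / 90°S: lon 341.8128°, lat 121.7765°.
Field: 341.8128/20 → 17 → R, 121.7765/10 → 12 → M; chars RM.
Square: 1.8128/2 → 0, 1.7765/1 → 1; chars 01.
Subsquare: 1.8128/0.0833333 → 21 → v, 0.7765/0.0416667 → 18 → s; chars vs.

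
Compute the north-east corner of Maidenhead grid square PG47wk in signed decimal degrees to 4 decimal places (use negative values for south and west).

Field P=15, G=6: +15·20° lon, +6·10° lat → SW at lon 120°, lat -30°.
Square 4, 7: +4·2° lon, +7·1° lat → SW at lon 128°, lat -23°.
Subsquare w=22, k=10: +22·0.0833333° lon, +10·0.0416667° lat → SW at lon 129.833°, lat -22.5833°.
Cell spans 0.0833333° lon × 0.0416667° lat. NE corner is SW corner plus one full cell.
latitude -22.5417, longitude 129.9167.

-22.5417, 129.9167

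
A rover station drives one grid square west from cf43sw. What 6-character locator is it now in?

CF43rw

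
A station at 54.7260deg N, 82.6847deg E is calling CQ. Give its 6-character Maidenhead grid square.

Shift to the Maidenhead origin (180°W, 90°S): lon 262.6847, lat 144.7260.
Field: 262.6847/20 → 13 → N, 144.7260/10 → 14 → O; chars NO.
Square: 2.6847/2 → 1, 4.7260/1 → 4; chars 14.
Subsquare: 0.6847/0.0833333 → 8 → i, 0.7260/0.0416667 → 17 → r; chars ir.

NO14ir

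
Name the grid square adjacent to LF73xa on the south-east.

LF82ax

Longitude subsquare x = 23; +1 → 24, wraps to 0 = a, carry into square.
Longitude square 7; +1 → 8.
Latitude subsquare a = 0; −1 → -1, wraps to 23 = x, carry into square.
Latitude square 3; −1 → 2.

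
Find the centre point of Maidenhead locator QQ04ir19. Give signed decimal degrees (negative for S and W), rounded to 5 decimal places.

74.74792, 140.67917

Field Q=16, Q=16: +16·20° lon, +16·10° lat → SW at lon 140°, lat 70°.
Square 0, 4: +0·2° lon, +4·1° lat → SW at lon 140°, lat 74°.
Subsquare i=8, r=17: +8·0.0833333° lon, +17·0.0416667° lat → SW at lon 140.667°, lat 74.7083°.
Extended square 1, 9: +1·0.00833333° lon, +9·0.00416667° lat → SW at lon 140.675°, lat 74.7458°.
Cell spans 0.00833333° lon × 0.00416667° lat. Centre is SW corner plus half of each.
latitude 74.74792, longitude 140.67917.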